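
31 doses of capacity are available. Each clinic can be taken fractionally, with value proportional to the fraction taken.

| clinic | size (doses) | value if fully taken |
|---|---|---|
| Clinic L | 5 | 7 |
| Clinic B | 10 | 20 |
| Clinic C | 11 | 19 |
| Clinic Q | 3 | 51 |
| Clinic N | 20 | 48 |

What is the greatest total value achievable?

115

Best value per unit of size first: Clinic Q 51/3≈17, Clinic N 48/20≈2.4, Clinic B 20/10≈2, Clinic C 19/11≈1.73, Clinic L 7/5≈1.4.
All 3 doses of Clinic Q fit (value 51) — 28 remain.
Clinic N: take in full, 20 doses for value 48 — 8 left.
Fill the last 8 doses with part of Clinic B: 8/10 of it earns 16.
Total value = 115.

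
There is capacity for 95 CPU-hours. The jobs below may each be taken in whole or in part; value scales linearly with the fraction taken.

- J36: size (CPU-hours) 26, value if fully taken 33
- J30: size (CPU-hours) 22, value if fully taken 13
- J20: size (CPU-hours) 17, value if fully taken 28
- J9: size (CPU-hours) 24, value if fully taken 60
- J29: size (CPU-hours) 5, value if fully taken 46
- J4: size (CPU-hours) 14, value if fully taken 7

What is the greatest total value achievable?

Rank by value-to-size ratio: J29 46/5≈9.2, J9 60/24≈2.5, J20 28/17≈1.65, J36 33/26≈1.27, J30 13/22≈0.591, J4 7/14≈0.5.
J29: take in full, 5 CPU-hours for value 46 — 90 left.
J9: take in full, 24 CPU-hours for value 60 — 66 left.
All 17 CPU-hours of J20 fit (value 28) — 49 remain.
J36: take in full, 26 CPU-hours for value 33 — 23 left.
J30: take in full, 22 CPU-hours for value 13 — 1 left.
Only 1 CPU-hours remain; take 1/14 of J4 for value 7×1/14 = 0.5.
Total value = 180.5.

180.5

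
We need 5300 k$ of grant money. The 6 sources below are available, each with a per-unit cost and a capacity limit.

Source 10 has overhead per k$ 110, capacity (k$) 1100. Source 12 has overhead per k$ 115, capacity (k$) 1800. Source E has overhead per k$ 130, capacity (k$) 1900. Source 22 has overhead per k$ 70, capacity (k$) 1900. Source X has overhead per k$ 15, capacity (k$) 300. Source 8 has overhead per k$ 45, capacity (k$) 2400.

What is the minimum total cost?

Fill from the cheapest source first.
Source X at 15: take all 300 k$ → 5000 still needed.
Source 8 (45): use full 2400 → 2600 k$ to go.
Source 22 at 70: take all 1900 k$ → 700 still needed.
Source 10 at 110: take 700 of its 1100 → requirement met.
Source 12, Source E: unused.
Cost = 300×15 + 2400×45 + 1900×70 + 700×110 = 322500.

322500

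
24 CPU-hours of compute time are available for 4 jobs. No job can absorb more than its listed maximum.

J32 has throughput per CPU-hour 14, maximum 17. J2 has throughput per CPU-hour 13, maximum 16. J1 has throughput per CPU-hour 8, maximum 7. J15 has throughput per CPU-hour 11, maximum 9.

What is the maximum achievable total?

Rank by throughput per CPU-hour: J32 14 > J2 13 > J15 11 > J1 8.
J32: +17 to 17 (cap) — 7 left.
J2: +7 (room for 16) → 7. Pool exhausted.
Total = 14×17 + 13×7 = 329.

329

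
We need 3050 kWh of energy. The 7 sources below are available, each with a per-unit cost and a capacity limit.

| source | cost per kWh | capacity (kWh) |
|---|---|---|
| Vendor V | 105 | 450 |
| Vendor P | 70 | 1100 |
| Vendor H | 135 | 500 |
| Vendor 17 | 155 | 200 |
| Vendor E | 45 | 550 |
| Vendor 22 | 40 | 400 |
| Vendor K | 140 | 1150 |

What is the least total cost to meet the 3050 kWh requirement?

Use sources in increasing cost order.
Vendor 22 (40): use full 400 — 2650 kWh to go.
Take 550 from Vendor E at 45 — need 2100 more.
Take 1100 from Vendor P at 70 — need 1000 more.
Vendor V at 105: take all 450 kWh — 550 still needed.
Vendor H at 135: take all 500 kWh — 50 still needed.
Take 50 from Vendor K at 140 to finish.
Vendor 17: unused.
Cost = 400×40 + 550×45 + 1100×70 + 450×105 + 500×135 + 50×140 = 239500.

239500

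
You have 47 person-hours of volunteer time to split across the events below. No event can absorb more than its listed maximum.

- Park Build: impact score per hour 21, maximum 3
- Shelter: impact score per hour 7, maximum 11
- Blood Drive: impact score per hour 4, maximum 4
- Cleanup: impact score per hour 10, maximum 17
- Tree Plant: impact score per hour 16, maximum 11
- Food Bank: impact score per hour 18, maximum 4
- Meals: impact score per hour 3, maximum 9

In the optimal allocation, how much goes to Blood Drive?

Order the events by impact score per hour: Park Build 21 > Food Bank 18 > Tree Plant 16 > Cleanup 10 > Shelter 7 > Blood Drive 4 > Meals 3.
Park Build: +3 to 3 (cap) ; 44 left.
Give Food Bank 4 to hit its cap of 4 ; 40 left.
Tree Plant takes 11 to reach its cap of 11 ; 29 left.
Give Cleanup 17 to hit its cap of 17 ; 12 left.
Shelter: +11 to 11 (cap) ; 1 left.
Blood Drive has room for 4 but only 1 remain, so it gets 1.

1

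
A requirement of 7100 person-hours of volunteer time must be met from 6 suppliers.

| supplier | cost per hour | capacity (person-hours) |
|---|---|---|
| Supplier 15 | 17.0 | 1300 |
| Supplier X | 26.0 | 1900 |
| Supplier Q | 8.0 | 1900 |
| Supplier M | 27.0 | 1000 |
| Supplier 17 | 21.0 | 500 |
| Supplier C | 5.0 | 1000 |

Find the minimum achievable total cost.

Use suppliers in increasing cost order.
Take 1000 from Supplier C at 5.0 ; need 6100 more.
Supplier Q (8.0): use full 1900 ; 4200 person-hours to go.
Supplier 15 (17.0): use full 1300 ; 2900 person-hours to go.
Supplier 17 (21.0): use full 500 ; 2400 person-hours to go.
Supplier X (26.0): use full 1900 ; 500 person-hours to go.
Take 500 from Supplier M at 27.0 to finish.
Cost = 1000×5.0 + 1900×8.0 + 1300×17.0 + 500×21.0 + 1900×26.0 + 500×27.0 = 115700.

115700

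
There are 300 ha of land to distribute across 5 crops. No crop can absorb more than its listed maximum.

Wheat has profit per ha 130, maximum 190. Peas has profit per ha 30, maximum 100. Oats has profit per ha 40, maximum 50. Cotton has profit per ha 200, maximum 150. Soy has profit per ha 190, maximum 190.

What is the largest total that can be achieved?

58500

Order the crops by profit per ha: Cotton 200 > Soy 190 > Wheat 130 > Oats 40 > Peas 30.
Cotton takes 150 to reach its cap of 150 ; 150 left.
Soy has room for 190 but only 150 remain, so it gets 150.
Total = 200×150 + 190×150 = 58500.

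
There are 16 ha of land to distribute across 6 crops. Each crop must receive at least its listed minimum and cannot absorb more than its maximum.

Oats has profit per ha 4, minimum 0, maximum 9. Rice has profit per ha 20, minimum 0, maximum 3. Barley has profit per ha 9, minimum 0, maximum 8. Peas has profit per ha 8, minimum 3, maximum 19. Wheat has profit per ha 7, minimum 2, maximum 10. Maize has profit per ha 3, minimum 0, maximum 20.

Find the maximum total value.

Meeting every minimum uses 0+0+0+3+2+0 = 5 ha, leaving 11.
Rank by profit per ha: Rice 20 > Barley 9 > Peas 8 > Wheat 7 > Oats 4 > Maize 3.
Rice takes 3 more to reach its cap of 3 → 8 left.
Barley: +8 to 8 (cap) → 0 left.
Total = 20×3 + 9×8 + 8×3 + 7×2 = 170.

170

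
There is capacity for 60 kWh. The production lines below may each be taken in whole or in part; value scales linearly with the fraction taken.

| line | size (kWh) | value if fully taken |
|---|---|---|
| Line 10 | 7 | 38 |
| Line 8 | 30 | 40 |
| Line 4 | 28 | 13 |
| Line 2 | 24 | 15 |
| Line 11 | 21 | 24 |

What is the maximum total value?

103.25

Rank by value-to-size ratio: Line 10 38/7≈5.43, Line 8 40/30≈1.33, Line 11 24/21≈1.14, Line 2 15/24≈0.625, Line 4 13/28≈0.464.
Line 10: take in full, 7 kWh for value 38 ; 53 left.
Line 8: take in full, 30 kWh for value 40 ; 23 left.
Take all of Line 11 (21 kWh, value 24) ; 2 kWh left.
2 kWh left: a 2/24 share of Line 2 gives 15×2/24 = 1.25.
Total value = 103.25.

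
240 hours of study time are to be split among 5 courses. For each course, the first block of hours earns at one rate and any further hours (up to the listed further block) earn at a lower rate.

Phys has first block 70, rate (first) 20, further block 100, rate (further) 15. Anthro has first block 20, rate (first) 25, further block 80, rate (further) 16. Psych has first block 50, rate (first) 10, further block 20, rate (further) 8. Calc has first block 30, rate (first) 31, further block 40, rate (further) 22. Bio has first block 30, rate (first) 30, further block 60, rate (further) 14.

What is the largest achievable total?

Order all 10 blocks by rate: Calc/first 31 > Bio/first 30 > Anthro/first 25 > Calc/second 22 > Phys/first 20 > Anthro/second 16 > Phys/second 15 > Bio/second 14 > Psych/first 10 > Psych/second 8.
Fill Calc first block (30 at 31) → 210 left.
Fill Bio first block (30 at 30) → 180 left.
Anthro/first (25): +20 → 160 left.
Calc second at 22: fill all 40 → 120 left.
Fill Phys first block (70 at 20) → 50 left.
Anthro/second: +50 of 80 at 16; pool empty.
Total = 31×30 + 30×30 + 25×20 + 22×40 + 20×70 + 16×50 = 5410.

5410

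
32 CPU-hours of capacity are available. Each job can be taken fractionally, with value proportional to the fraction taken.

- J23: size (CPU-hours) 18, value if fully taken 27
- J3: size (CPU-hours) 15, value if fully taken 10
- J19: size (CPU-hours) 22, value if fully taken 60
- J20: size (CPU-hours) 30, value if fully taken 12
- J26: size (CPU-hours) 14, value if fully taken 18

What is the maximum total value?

75

Best value per unit of size first: J19 60/22≈2.73, J23 27/18≈1.5, J26 18/14≈1.29, J3 10/15≈0.667, J20 12/30≈0.4.
All 22 CPU-hours of J19 fit (value 60) ; 10 remain.
Only 10 CPU-hours remain; take 10/18 of J23 for value 27×10/18 = 15.
Total value = 75.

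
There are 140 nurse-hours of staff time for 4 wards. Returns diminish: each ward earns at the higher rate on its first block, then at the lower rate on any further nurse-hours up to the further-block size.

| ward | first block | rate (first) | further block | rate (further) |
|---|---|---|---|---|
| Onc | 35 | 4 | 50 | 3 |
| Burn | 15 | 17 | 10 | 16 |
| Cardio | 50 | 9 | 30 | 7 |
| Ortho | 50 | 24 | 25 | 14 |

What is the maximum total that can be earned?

Treat each block as its own option and order by rate: Ortho/T1 24 > Burn/T1 17 > Burn/T2 16 > Ortho/T2 14 > Cardio/T1 9 > Cardio/T2 7 > Onc/T1 4 > Onc/T2 3.
Ortho/T1 (24): +50 — 90 left.
Burn T1 at 17: fill all 15 — 75 left.
Fill Burn T2 block (10 at 16) — 65 left.
Ortho/T2 (14): +25 — 40 left.
40 remain; put them into Cardio T1 at 9.
Total = 24×50 + 17×15 + 16×10 + 14×25 + 9×40 = 2325.

2325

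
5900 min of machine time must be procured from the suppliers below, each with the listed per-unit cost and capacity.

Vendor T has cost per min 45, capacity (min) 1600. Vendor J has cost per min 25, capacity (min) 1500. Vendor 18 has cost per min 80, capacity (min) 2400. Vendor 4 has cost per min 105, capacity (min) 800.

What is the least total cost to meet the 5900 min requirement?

Use suppliers in increasing cost order.
Take 1500 from Vendor J at 25 → need 4400 more.
Vendor T at 45: take all 1600 min → 2800 still needed.
Vendor 18 at 80: take all 2400 min → 400 still needed.
Take 400 from Vendor 4 at 105 to finish.
Cost = 1500×25 + 1600×45 + 2400×80 + 400×105 = 343500.

343500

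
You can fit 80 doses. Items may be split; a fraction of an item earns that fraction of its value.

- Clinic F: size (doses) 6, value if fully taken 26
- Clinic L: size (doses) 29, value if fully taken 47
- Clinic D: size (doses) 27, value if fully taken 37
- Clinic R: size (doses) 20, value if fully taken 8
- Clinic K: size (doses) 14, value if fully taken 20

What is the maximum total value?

Sort by value density: Clinic F 26/6≈4.33, Clinic L 47/29≈1.62, Clinic K 20/14≈1.43, Clinic D 37/27≈1.37, Clinic R 8/20≈0.4.
Take all of Clinic F (6 doses, value 26) ; 74 doses left.
Clinic L: take in full, 29 doses for value 47 ; 45 left.
Clinic K: take in full, 14 doses for value 20 ; 31 left.
Take all of Clinic D (27 doses, value 37) ; 4 doses left.
Fill the last 4 doses with part of Clinic R: 4/20 of it earns 1.6.
Total value = 131.6.

131.6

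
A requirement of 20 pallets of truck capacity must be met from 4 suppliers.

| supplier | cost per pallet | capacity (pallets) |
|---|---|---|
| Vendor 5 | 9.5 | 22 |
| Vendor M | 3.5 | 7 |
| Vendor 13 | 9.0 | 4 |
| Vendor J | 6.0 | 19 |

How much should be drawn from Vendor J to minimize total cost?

13

Fill from the cheapest supplier first.
Take 7 from Vendor M at 3.5 — need 13 more.
Vendor J (6.0): take the remaining 13 — done.
Vendor 13, Vendor 5: unused.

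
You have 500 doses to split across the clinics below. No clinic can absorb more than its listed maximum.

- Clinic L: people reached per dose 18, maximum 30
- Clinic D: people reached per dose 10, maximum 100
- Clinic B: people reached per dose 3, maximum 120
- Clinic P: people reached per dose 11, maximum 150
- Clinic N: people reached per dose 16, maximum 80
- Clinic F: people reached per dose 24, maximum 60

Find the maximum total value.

6150

Highest people reached per dose first: Clinic F 24 > Clinic L 18 > Clinic N 16 > Clinic P 11 > Clinic D 10 > Clinic B 3.
Clinic F takes 60 to reach its cap of 60 ; 440 left.
Clinic L: +30 to 30 (cap) ; 410 left.
Clinic N takes 80 to reach its cap of 80 ; 330 left.
Clinic P takes 150 to reach its cap of 150 ; 180 left.
Clinic D: +100 to 100 (cap) ; 80 left.
Clinic B: +80 (room for 120) → 80. Pool exhausted.
Total = 18×30 + 10×100 + 3×80 + 11×150 + 16×80 + 24×60 = 6150.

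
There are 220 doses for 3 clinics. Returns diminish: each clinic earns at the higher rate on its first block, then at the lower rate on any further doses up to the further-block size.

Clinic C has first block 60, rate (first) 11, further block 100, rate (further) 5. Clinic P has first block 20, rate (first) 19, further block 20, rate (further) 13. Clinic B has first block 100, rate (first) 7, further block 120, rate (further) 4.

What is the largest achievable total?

2100

Rank every tier by rate: Clinic P/first 19 > Clinic P/second 13 > Clinic C/first 11 > Clinic B/first 7 > Clinic C/second 5 > Clinic B/second 4.
Clinic P/first (19): +20 — 200 left.
Clinic P/second (13): +20 — 180 left.
Clinic C/first (11): +60 — 120 left.
Clinic B/first (7): +100 — 20 left.
20 remain; put them into Clinic C second at 5.
Total = 19×20 + 13×20 + 11×60 + 7×100 + 5×20 = 2100.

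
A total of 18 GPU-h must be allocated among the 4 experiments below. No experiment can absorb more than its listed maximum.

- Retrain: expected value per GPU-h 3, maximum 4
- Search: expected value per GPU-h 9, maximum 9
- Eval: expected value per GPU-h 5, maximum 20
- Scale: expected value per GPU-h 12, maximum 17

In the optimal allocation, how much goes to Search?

1

Rank by expected value per GPU-h: Scale 12 > Search 9 > Eval 5 > Retrain 3.
Scale: +17 to 17 (cap) → 1 left.
Search: +1 (room for 9) → 1. Pool exhausted.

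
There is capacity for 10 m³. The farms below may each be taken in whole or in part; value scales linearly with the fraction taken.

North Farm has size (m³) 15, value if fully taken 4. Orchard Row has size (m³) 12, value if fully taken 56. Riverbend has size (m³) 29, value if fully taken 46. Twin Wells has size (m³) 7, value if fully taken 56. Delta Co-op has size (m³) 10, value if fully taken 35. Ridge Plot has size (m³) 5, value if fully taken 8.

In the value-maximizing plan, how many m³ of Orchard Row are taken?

3

Rank by value-to-size ratio: Twin Wells 56/7≈8, Orchard Row 56/12≈4.67, Delta Co-op 35/10≈3.5, Ridge Plot 8/5≈1.6, Riverbend 46/29≈1.59, North Farm 4/15≈0.267.
All 7 m³ of Twin Wells fit (value 56) — 3 remain.
Only 3 m³ remain; take 3/12 of Orchard Row for value 56×3/12 = 14.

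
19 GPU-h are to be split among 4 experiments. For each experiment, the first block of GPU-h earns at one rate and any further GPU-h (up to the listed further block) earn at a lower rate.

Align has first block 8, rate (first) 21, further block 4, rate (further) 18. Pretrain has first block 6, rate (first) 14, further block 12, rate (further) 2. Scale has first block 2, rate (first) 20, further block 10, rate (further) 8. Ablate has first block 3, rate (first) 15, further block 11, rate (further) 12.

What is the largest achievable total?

353

Rank every tier by rate: Align/T1 21 > Scale/T1 20 > Align/T2 18 > Ablate/T1 15 > Pretrain/T1 14 > Ablate/T2 12 > Scale/T2 8 > Pretrain/T2 2.
Fill Align T1 block (8 at 21) → 11 left.
Fill Scale T1 block (2 at 20) → 9 left.
Align T2 at 18: fill all 4 → 5 left.
Ablate T1 at 15: fill all 3 → 2 left.
Pretrain/T1: +2 of 6 at 14; pool empty.
Total = 21×8 + 20×2 + 18×4 + 15×3 + 14×2 = 353.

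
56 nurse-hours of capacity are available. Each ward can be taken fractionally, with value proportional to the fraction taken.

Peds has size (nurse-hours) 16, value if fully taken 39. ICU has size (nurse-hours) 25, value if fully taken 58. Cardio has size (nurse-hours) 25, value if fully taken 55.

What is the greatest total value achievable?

130

Rank by value-to-size ratio: Peds 39/16≈2.44, ICU 58/25≈2.32, Cardio 55/25≈2.2.
Take all of Peds (16 nurse-hours, value 39) → 40 nurse-hours left.
ICU: take in full, 25 nurse-hours for value 58 → 15 left.
Only 15 nurse-hours remain; take 15/25 of Cardio for value 55×15/25 = 33.
Total value = 130.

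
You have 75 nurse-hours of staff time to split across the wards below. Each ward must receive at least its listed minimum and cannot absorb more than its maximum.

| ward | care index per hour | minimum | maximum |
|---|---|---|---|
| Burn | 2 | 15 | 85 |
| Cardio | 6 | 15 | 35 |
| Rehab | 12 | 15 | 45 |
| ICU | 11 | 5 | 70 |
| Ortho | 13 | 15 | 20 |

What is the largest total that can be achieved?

675

Meeting every minimum uses 15+15+15+5+15 = 65 nurse-hours, leaving 10.
Rank by care index per hour: Ortho 13 > Rehab 12 > ICU 11 > Cardio 6 > Burn 2.
Give Ortho 5 more to hit its cap of 20 ; 5 left.
Rehab has room for 30 more but only 5 remain, so it gets 20.
Total = 2×15 + 6×15 + 12×20 + 11×5 + 13×20 = 675.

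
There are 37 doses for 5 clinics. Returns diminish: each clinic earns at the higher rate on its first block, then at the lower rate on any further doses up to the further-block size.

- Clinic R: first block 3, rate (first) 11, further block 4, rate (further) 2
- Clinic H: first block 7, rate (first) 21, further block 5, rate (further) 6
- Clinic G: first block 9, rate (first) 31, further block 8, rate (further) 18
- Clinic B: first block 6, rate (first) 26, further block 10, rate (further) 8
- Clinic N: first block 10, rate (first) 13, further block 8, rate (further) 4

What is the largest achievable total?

817

Rank every tier by rate: Clinic G/T1 31 > Clinic B/T1 26 > Clinic H/T1 21 > Clinic G/T2 18 > Clinic N/T1 13 > Clinic R/T1 11 > Clinic B/T2 8 > Clinic H/T2 6 > Clinic N/T2 4 > Clinic R/T2 2.
Clinic G T1 at 31: fill all 9 ; 28 left.
Clinic B T1 at 26: fill all 6 ; 22 left.
Clinic H/T1 (21): +7 ; 15 left.
Clinic G/T2 (18): +8 ; 7 left.
7 remain; put them into Clinic N T1 at 13.
Total = 31×9 + 26×6 + 21×7 + 18×8 + 13×7 = 817.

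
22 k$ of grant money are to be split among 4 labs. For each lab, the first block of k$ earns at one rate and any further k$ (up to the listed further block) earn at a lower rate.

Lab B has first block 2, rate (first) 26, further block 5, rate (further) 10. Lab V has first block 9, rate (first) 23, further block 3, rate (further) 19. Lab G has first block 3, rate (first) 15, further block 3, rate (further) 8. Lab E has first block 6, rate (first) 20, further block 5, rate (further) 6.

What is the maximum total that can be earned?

Rank every tier by rate: Lab B/first 26 > Lab V/first 23 > Lab E/first 20 > Lab V/second 19 > Lab G/first 15 > Lab B/second 10 > Lab G/second 8 > Lab E/second 6.
Lab B/first (26): +2 → 20 left.
Lab V first at 23: fill all 9 → 11 left.
Lab E/first (20): +6 → 5 left.
Lab V second at 19: fill all 3 → 2 left.
Lab G/first: +2 of 3 at 15; pool empty.
Total = 26×2 + 23×9 + 20×6 + 19×3 + 15×2 = 466.

466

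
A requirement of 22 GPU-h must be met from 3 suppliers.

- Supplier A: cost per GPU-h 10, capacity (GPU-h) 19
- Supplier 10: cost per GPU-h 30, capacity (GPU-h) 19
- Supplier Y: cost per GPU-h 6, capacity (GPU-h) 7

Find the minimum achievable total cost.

Fill from the cheapest supplier first.
Supplier Y at 6: take all 7 GPU-h — 15 still needed.
Take 15 from Supplier A at 10 to finish.
Supplier 10: unused.
Cost = 7×6 + 15×10 = 192.

192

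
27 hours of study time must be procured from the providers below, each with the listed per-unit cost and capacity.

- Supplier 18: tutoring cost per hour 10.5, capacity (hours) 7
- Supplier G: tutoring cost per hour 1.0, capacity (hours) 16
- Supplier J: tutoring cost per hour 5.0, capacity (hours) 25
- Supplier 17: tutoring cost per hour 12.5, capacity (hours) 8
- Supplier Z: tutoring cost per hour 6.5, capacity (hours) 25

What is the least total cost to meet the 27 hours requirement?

71

Fill from the cheapest provider first.
Supplier G at 1.0: take all 16 hours ; 11 still needed.
Take 11 from Supplier J at 5.0 to finish.
Supplier Z, Supplier 18, Supplier 17: unused.
Cost = 16×1.0 + 11×5.0 = 71.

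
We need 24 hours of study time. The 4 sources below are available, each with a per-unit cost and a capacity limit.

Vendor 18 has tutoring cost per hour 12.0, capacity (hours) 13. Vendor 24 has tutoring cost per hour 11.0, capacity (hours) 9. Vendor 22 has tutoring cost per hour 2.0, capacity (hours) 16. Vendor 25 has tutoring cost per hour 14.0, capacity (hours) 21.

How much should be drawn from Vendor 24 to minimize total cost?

8

Cheapest first:
Vendor 22 at 2.0: take all 16 hours → 8 still needed.
Vendor 24 (11.0): take the remaining 8 → done.
Vendor 18, Vendor 25: unused.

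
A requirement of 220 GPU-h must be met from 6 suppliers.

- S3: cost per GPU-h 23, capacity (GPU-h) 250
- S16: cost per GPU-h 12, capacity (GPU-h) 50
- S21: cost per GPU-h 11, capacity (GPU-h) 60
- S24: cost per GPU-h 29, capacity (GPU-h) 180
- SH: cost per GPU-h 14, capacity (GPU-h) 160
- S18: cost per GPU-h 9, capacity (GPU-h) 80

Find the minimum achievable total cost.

Use suppliers in increasing cost order.
Take 80 from S18 at 9 ; need 140 more.
S21 at 11: take all 60 GPU-h ; 80 still needed.
S16 at 12: take all 50 GPU-h ; 30 still needed.
SH (14): take the remaining 30 ; done.
S3, S24: unused.
Cost = 80×9 + 60×11 + 50×12 + 30×14 = 2400.

2400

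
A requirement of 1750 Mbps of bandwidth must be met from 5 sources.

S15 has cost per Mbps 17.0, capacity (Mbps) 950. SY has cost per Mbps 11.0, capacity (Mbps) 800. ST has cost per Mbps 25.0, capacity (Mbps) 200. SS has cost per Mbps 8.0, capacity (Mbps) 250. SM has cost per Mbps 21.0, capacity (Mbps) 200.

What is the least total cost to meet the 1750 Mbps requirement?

22700

Cheapest first:
Take 250 from SS at 8.0 ; need 1500 more.
SY at 11.0: take all 800 Mbps ; 700 still needed.
Take 700 from S15 at 17.0 to finish.
SM, ST: unused.
Cost = 250×8.0 + 800×11.0 + 700×17.0 = 22700.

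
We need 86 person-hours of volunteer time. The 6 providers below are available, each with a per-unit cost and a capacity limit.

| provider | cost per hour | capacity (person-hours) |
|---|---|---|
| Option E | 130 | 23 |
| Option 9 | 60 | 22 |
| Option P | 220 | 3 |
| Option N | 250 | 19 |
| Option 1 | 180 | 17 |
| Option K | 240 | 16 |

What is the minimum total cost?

13120

Fill from the cheapest provider first.
Take 22 from Option 9 at 60 — need 64 more.
Take 23 from Option E at 130 — need 41 more.
Option 1 (180): use full 17 — 24 person-hours to go.
Option P (220): use full 3 — 21 person-hours to go.
Option K at 240: take all 16 person-hours — 5 still needed.
Take 5 from Option N at 250 to finish.
Cost = 22×60 + 23×130 + 17×180 + 3×220 + 16×240 + 5×250 = 13120.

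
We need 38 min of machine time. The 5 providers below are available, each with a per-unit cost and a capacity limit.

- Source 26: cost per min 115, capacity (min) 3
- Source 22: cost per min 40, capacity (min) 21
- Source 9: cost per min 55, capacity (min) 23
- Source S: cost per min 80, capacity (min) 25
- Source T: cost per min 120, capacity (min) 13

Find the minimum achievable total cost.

1775

Use providers in increasing cost order.
Source 22 at 40: take all 21 min → 17 still needed.
Take 17 from Source 9 at 55 to finish.
Source S, Source 26, Source T: unused.
Cost = 21×40 + 17×55 = 1775.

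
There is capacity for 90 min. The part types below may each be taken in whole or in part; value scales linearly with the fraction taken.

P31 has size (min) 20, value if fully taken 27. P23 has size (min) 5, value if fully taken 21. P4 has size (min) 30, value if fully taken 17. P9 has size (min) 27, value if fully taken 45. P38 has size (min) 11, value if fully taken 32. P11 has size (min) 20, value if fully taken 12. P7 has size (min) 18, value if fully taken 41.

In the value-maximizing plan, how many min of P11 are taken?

9

Best value per unit of size first: P23 21/5≈4.2, P38 32/11≈2.91, P7 41/18≈2.28, P9 45/27≈1.67, P31 27/20≈1.35, P11 12/20≈0.6, P4 17/30≈0.567.
All 5 min of P23 fit (value 21) ; 85 remain.
All 11 min of P38 fit (value 32) ; 74 remain.
Take all of P7 (18 min, value 41) ; 56 min left.
P9: take in full, 27 min for value 45 ; 29 left.
P31: take in full, 20 min for value 27 ; 9 left.
Only 9 min remain; take 9/20 of P11 for value 12×9/20 = 5.4.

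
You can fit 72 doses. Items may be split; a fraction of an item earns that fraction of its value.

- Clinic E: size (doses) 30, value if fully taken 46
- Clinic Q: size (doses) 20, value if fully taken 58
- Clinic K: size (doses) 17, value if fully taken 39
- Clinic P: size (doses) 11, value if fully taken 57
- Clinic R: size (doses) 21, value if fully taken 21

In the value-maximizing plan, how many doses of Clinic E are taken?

24

Rank by value-to-size ratio: Clinic P 57/11≈5.18, Clinic Q 58/20≈2.9, Clinic K 39/17≈2.29, Clinic E 46/30≈1.53, Clinic R 21/21≈1.
Clinic P: take in full, 11 doses for value 57 ; 61 left.
Clinic Q: take in full, 20 doses for value 58 ; 41 left.
Take all of Clinic K (17 doses, value 39) ; 24 doses left.
Fill the last 24 doses with part of Clinic E: 24/30 of it earns 36.8.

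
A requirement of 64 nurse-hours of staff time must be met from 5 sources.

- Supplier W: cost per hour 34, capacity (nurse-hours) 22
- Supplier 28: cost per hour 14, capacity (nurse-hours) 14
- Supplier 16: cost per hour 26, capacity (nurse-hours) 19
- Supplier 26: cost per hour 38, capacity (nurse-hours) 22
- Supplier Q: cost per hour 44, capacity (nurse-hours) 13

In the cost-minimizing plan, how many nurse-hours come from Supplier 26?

Use sources in increasing cost order.
Supplier 28 at 14: take all 14 nurse-hours → 50 still needed.
Supplier 16 (26): use full 19 → 31 nurse-hours to go.
Take 22 from Supplier W at 34 → need 9 more.
Supplier 26 at 38: take 9 of its 22 → requirement met.
Supplier Q: unused.

9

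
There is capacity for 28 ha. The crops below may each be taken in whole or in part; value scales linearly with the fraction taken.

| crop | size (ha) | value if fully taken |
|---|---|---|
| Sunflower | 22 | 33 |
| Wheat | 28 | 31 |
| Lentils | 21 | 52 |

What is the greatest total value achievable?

62.5

Sort by value density: Lentils 52/21≈2.48, Sunflower 33/22≈1.5, Wheat 31/28≈1.11.
Lentils: take in full, 21 ha for value 52 ; 7 left.
Fill the last 7 ha with part of Sunflower: 7/22 of it earns 10.5.
Total value = 62.5.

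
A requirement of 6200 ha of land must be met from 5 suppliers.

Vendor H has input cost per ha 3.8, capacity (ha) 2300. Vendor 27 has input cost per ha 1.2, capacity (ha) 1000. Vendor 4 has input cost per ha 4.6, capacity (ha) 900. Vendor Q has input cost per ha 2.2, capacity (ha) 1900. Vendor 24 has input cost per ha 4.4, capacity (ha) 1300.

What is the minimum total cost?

18520

Fill from the cheapest supplier first.
Vendor 27 (1.2): use full 1000 — 5200 ha to go.
Vendor Q at 2.2: take all 1900 ha — 3300 still needed.
Take 2300 from Vendor H at 3.8 — need 1000 more.
Take 1000 from Vendor 24 at 4.4 to finish.
Vendor 4: unused.
Cost = 1000×1.2 + 1900×2.2 + 2300×3.8 + 1000×4.4 = 18520.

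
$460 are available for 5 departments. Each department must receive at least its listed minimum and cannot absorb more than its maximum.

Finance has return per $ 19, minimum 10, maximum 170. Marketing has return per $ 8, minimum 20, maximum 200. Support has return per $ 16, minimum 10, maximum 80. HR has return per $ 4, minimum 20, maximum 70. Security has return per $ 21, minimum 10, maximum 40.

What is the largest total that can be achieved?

6630

Meeting every minimum uses 10+20+10+20+10 = 70 $, leaving 390.
Rank by return per $: Security 21 > Finance 19 > Support 16 > Marketing 8 > HR 4.
Security: +30 to 40 (cap) → 360 left.
Finance: +160 to 170 (cap) → 200 left.
Support takes 70 more to reach its cap of 80 → 130 left.
Marketing has room for 180 more but only 130 remain, so it gets 150.
Total = 19×170 + 8×150 + 16×80 + 4×20 + 21×40 = 6630.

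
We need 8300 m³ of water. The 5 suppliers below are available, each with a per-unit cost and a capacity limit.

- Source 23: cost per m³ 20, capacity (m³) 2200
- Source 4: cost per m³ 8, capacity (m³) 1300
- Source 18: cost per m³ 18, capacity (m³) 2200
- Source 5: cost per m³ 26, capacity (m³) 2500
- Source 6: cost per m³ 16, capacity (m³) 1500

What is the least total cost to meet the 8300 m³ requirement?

Cheapest first:
Source 4 (8): use full 1300 — 7000 m³ to go.
Take 1500 from Source 6 at 16 — need 5500 more.
Take 2200 from Source 18 at 18 — need 3300 more.
Source 23 at 20: take all 2200 m³ — 1100 still needed.
Source 5 (26): take the remaining 1100 — done.
Cost = 1300×8 + 1500×16 + 2200×18 + 2200×20 + 1100×26 = 146600.

146600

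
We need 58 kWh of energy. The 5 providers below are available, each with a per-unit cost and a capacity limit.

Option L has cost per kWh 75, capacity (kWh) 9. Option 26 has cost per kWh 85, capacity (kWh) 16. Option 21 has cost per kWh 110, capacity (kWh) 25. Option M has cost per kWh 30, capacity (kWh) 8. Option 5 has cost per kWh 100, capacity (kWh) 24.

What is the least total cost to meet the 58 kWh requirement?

Cheapest first:
Take 8 from Option M at 30 ; need 50 more.
Take 9 from Option L at 75 ; need 41 more.
Option 26 at 85: take all 16 kWh ; 25 still needed.
Take 24 from Option 5 at 100 ; need 1 more.
Option 21 at 110: take 1 of its 25 ; requirement met.
Cost = 8×30 + 9×75 + 16×85 + 24×100 + 1×110 = 4785.

4785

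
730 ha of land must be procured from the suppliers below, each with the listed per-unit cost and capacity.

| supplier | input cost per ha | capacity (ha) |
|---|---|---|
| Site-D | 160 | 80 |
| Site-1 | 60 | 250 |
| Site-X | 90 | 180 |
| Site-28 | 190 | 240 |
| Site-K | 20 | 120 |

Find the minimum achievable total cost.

Use suppliers in increasing cost order.
Site-K at 20: take all 120 ha → 610 still needed.
Site-1 (60): use full 250 → 360 ha to go.
Site-X (90): use full 180 → 180 ha to go.
Site-D at 160: take all 80 ha → 100 still needed.
Site-28 at 190: take 100 of its 240 → requirement met.
Cost = 120×20 + 250×60 + 180×90 + 80×160 + 100×190 = 65400.

65400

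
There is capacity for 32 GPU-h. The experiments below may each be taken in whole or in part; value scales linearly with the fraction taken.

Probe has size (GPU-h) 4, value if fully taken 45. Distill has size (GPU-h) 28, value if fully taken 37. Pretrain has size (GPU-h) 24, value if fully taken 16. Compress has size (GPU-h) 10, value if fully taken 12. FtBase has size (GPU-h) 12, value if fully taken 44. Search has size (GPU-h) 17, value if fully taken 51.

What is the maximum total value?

Rank by value-to-size ratio: Probe 45/4≈11.2, FtBase 44/12≈3.67, Search 51/17≈3, Distill 37/28≈1.32, Compress 12/10≈1.2, Pretrain 16/24≈0.667.
Probe: take in full, 4 GPU-h for value 45 — 28 left.
Take all of FtBase (12 GPU-h, value 44) — 16 GPU-h left.
Fill the last 16 GPU-h with part of Search: 16/17 of it earns 48.
Total value = 137.

137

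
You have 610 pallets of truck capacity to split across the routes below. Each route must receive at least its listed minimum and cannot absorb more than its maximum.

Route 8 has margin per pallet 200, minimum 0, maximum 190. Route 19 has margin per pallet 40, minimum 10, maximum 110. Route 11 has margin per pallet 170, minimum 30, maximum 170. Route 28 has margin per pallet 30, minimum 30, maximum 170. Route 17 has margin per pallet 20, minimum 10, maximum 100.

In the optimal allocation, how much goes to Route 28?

Meeting every minimum uses 0+10+30+30+10 = 80 pallets, leaving 530.
Highest margin per pallet first: Route 8 200 > Route 11 170 > Route 19 40 > Route 28 30 > Route 17 20.
Route 8 takes 190 more to reach its cap of 190 → 340 left.
Route 11: +140 to 170 (cap) → 200 left.
Give Route 19 100 more to hit its cap of 110 → 100 left.
Route 28: +100 (room for 140) → 130. Pool exhausted.

130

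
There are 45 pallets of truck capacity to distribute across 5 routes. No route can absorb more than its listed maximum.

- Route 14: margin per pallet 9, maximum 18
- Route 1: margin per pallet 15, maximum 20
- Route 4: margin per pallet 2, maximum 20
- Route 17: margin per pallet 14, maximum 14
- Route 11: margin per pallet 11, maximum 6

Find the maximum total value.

Rank by margin per pallet: Route 1 15 > Route 17 14 > Route 11 11 > Route 14 9 > Route 4 2.
Give Route 1 20 to hit its cap of 20 ; 25 left.
Give Route 17 14 to hit its cap of 14 ; 11 left.
Route 11: +6 to 6 (cap) ; 5 left.
Route 14: +5 (room for 18) → 5. Pool exhausted.
Total = 9×5 + 15×20 + 14×14 + 11×6 = 607.

607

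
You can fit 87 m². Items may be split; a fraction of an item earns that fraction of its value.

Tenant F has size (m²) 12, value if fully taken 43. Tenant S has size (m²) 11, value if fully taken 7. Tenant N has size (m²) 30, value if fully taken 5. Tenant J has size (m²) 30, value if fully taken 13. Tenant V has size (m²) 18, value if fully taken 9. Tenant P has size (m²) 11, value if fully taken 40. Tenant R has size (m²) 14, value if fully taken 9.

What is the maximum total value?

Rank by value-to-size ratio: Tenant P 40/11≈3.64, Tenant F 43/12≈3.58, Tenant R 9/14≈0.643, Tenant S 7/11≈0.636, Tenant V 9/18≈0.5, Tenant J 13/30≈0.433, Tenant N 5/30≈0.167.
Tenant P: take in full, 11 m² for value 40 — 76 left.
Take all of Tenant F (12 m², value 43) — 64 m² left.
All 14 m² of Tenant R fit (value 9) — 50 remain.
All 11 m² of Tenant S fit (value 7) — 39 remain.
Tenant V: take in full, 18 m² for value 9 — 21 left.
Only 21 m² remain; take 21/30 of Tenant J for value 13×21/30 = 9.1.
Total value = 117.1.

117.1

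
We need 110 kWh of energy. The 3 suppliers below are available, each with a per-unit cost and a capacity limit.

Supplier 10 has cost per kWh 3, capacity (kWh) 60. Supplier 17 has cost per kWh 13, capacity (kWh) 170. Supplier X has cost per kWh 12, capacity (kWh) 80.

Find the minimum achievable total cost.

780

Cheapest first:
Supplier 10 (3): use full 60 → 50 kWh to go.
Supplier X (12): take the remaining 50 → done.
Supplier 17: unused.
Cost = 60×3 + 50×12 = 780.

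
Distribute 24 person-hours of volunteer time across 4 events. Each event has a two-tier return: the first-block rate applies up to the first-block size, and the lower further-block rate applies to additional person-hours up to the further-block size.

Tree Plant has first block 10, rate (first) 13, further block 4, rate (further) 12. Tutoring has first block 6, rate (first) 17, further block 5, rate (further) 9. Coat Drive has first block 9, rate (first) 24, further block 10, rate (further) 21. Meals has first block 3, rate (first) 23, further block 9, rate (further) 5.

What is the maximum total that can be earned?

Rank every tier by rate: Coat Drive/first 24 > Meals/first 23 > Coat Drive/second 21 > Tutoring/first 17 > Tree Plant/first 13 > Tree Plant/second 12 > Tutoring/second 9 > Meals/second 5.
Coat Drive first at 24: fill all 9 ; 15 left.
Meals/first (23): +3 ; 12 left.
Fill Coat Drive second block (10 at 21) ; 2 left.
2 remain; put them into Tutoring first at 17.
Total = 24×9 + 23×3 + 21×10 + 17×2 = 529.

529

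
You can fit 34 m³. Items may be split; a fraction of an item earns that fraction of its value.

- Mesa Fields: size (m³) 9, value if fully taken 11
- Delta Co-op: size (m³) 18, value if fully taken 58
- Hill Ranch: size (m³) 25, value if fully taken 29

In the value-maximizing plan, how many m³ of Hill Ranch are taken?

7

Best value per unit of size first: Delta Co-op 58/18≈3.22, Mesa Fields 11/9≈1.22, Hill Ranch 29/25≈1.16.
Take all of Delta Co-op (18 m³, value 58) → 16 m³ left.
Take all of Mesa Fields (9 m³, value 11) → 7 m³ left.
Only 7 m³ remain; take 7/25 of Hill Ranch for value 29×7/25 = 8.12.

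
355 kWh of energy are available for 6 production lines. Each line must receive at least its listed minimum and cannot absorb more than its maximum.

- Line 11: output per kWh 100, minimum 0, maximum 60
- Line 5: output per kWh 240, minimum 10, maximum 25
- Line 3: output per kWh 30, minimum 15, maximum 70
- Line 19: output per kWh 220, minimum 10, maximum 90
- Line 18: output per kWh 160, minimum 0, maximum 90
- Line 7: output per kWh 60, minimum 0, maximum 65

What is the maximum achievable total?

Meeting every minimum uses 0+10+15+10+0+0 = 35 kWh, leaving 320.
Highest output per kWh first: Line 5 240 > Line 19 220 > Line 18 160 > Line 11 100 > Line 7 60 > Line 3 30.
Line 5: +15 to 25 (cap) ; 305 left.
Line 19: +80 to 90 (cap) ; 225 left.
Line 18 takes 90 more to reach its cap of 90 ; 135 left.
Line 11 takes 60 more to reach its cap of 60 ; 75 left.
Line 7: +65 to 65 (cap) ; 10 left.
Line 3 has room for 55 more but only 10 remain, so it gets 25.
Total = 100×60 + 240×25 + 30×25 + 220×90 + 160×90 + 60×65 = 50850.

50850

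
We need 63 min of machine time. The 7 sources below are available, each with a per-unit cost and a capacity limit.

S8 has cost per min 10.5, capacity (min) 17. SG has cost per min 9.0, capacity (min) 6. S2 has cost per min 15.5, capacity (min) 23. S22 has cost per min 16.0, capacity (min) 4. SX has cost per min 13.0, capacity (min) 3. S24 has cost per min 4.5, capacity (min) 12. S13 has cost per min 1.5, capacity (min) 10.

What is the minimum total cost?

Fill from the cheapest source first.
Take 10 from S13 at 1.5 → need 53 more.
S24 at 4.5: take all 12 min → 41 still needed.
Take 6 from SG at 9.0 → need 35 more.
S8 at 10.5: take all 17 min → 18 still needed.
SX at 13.0: take all 3 min → 15 still needed.
S2 (15.5): take the remaining 15 → done.
S22: unused.
Cost = 10×1.5 + 12×4.5 + 6×9.0 + 17×10.5 + 3×13.0 + 15×15.5 = 573.

573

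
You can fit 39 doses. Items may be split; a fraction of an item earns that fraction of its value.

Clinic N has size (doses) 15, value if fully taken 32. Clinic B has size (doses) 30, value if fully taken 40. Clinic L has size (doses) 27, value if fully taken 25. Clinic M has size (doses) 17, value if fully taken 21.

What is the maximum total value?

Rank by value-to-size ratio: Clinic N 32/15≈2.13, Clinic B 40/30≈1.33, Clinic M 21/17≈1.24, Clinic L 25/27≈0.926.
Take all of Clinic N (15 doses, value 32) → 24 doses left.
24 doses left: a 24/30 share of Clinic B gives 40×24/30 = 32.
Total value = 64.

64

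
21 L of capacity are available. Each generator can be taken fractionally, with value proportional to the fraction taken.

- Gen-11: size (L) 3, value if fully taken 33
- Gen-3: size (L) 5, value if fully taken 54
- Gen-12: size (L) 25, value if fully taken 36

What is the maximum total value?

Rank by value-to-size ratio: Gen-11 33/3≈11, Gen-3 54/5≈10.8, Gen-12 36/25≈1.44.
Gen-11: take in full, 3 L for value 33 → 18 left.
Gen-3: take in full, 5 L for value 54 → 13 left.
Only 13 L remain; take 13/25 of Gen-12 for value 36×13/25 = 18.72.
Total value = 105.72.

105.72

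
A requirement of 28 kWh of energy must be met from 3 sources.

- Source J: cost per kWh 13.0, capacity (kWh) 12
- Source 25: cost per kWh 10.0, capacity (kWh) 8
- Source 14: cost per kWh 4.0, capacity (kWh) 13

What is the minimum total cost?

Use sources in increasing cost order.
Take 13 from Source 14 at 4.0 — need 15 more.
Take 8 from Source 25 at 10.0 — need 7 more.
Take 7 from Source J at 13.0 to finish.
Cost = 13×4.0 + 8×10.0 + 7×13.0 = 223.

223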